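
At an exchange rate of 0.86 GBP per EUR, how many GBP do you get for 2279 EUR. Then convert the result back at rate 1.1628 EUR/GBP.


Amount × rate = 2279 × 0.86 = 1959.94 GBP
Round-trip: 1959.94 × 1.1628 = 2279.02 EUR
= 1959.94 GBP, then 2279.02 EUR

1959.94 GBP, then 2279.02 EUR


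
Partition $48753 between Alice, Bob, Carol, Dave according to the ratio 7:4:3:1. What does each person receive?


Total parts = 7 + 4 + 3 + 1 = 15
Alice: 48753 × 7/15 = 22751.40
Bob: 48753 × 4/15 = 13000.80
Carol: 48753 × 3/15 = 9750.60
Dave: 48753 × 1/15 = 3250.20
= Alice: $22751.40, Bob: $13000.80, Carol: $9750.60, Dave: $3250.20

Alice: $22751.40, Bob: $13000.80, Carol: $9750.60, Dave: $3250.20


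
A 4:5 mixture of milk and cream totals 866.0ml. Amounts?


Total parts = 4 + 5 = 9
milk: 866.0 × 4/9 = 384.9ml
cream: 866.0 × 5/9 = 481.1ml
= 384.9ml and 481.1ml

384.9ml and 481.1ml


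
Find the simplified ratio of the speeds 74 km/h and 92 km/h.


Ratio = 74:92
GCD = 2
Simplified = 37:46
Time ratio (same distance) = 46:37
Speed ratio = 37:46

37:46


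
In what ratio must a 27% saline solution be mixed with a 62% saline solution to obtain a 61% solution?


Let x parts of 27% mix with y parts of 62%.
27x + 62y = 61(x + y)
27x + 62y = 61x + 61y
x(27 - 61) = y(61 - 62)
x/y = (62 - 61)/(61 - 27) = 1/34
Simplify: 1:34
= 1:34

1:34


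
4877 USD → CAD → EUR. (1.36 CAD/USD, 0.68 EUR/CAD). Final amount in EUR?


Step 1: 4877 USD × 1.36 = 6632.72 CAD
Step 2: 6632.72 CAD × 0.68 = 4510.25 EUR
Implied rate USD→EUR = 1.36 × 0.68 = 0.9248
= 4510.25 EUR

4510.25 EUR


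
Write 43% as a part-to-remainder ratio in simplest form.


43% means 43 parts out of 100; remainder = 57
Part : remainder = 43:57
GCD = 1
= 43:57

43:57


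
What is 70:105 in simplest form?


GCD(70, 105) = 35
70/35 : 105/35
= 2:3

2:3


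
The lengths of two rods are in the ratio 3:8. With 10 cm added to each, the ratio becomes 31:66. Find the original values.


Let A = 3k, B = 8k.
(3k + 10) / (8k + 10) = 31/66
Cross-multiply: 66(3k + 10) = 31(8k + 10)
198k + 660 = 248k + 310
198k - 248k = 310 - 660
-50k = -350
k = -350/-50 = 7
A = 3×7 = 21, B = 8×7 = 56
= A = 21, B = 56

A = 21, B = 56


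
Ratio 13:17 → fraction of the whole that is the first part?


Total parts = 13 + 17 = 30
First part: 13/30 = 13/30
= 13/30

13/30


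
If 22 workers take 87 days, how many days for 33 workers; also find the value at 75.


Inverse proportion: x × y = constant
k = 22 × 87 = 1914
At x=33: k/33 = 58.00
At x=75: k/75 = 25.52
= 58.00 and 25.52

58.00 and 25.52


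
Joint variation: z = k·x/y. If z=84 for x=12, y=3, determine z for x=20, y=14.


z = k·x/y
Solve for k using the known point: k = z·y/x = 84×3/12 = 252/12 = 21.0000
Now evaluate at x=20, y=14:
z = k × 20 / 14 = (252 × 20) / (12 × 14) = 5040/168
= 30.0000

30.0000


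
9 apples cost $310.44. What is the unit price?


Unit rate = total / quantity
= 310.44 / 9
= $34.49 per unit

$34.49 per unit


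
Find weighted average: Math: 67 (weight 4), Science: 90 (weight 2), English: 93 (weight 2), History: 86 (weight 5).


Numerator = 67×4 + 90×2 + 93×2 + 86×5
= 268 + 180 + 186 + 430
= 1064
Total weight = 13
Weighted avg = 1064/13
= 81.85

81.85


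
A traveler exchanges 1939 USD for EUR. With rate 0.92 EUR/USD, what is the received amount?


Amount × rate = 1939 × 0.92
= 1783.88 EUR

1783.88 EUR


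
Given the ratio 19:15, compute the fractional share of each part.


Total parts = 19 + 15 = 34
First part: 19/34 = 19/34
Second part: 15/34 = 15/34
= 19/34 and 15/34

19/34 and 15/34


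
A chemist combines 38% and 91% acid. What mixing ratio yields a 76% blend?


Let x parts of 38% mix with y parts of 91%.
38x + 91y = 76(x + y)
38x + 91y = 76x + 76y
x(38 - 76) = y(76 - 91)
x/y = (91 - 76)/(76 - 38) = 15/38
Simplify: 15:38
= 15:38

15:38


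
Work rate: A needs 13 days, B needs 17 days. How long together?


Rate of A = 1/13 per day
Rate of B = 1/17 per day
Combined rate = 1/13 + 1/17 = 30/221 ≈ 0.1357 per day
Days = 1 / combined rate = 221/30
≈ 7.37 days

7.37 days


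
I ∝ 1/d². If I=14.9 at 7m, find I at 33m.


I₁d₁² = I₂d₂²
I₂ = I₁ × (d₁/d₂)²
= 14.9 × (7/33)²
= 14.9 × 49/1089
= 730.1/1089
≈ 0.6704

0.6704


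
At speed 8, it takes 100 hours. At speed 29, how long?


Inverse proportion: x × y = constant
k = 8 × 100 = 800
y₂ = k / 29 = 800 / 29
= 27.59

27.59


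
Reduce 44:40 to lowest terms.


GCD(44, 40) = 4
44/4 : 40/4
= 11:10

11:10


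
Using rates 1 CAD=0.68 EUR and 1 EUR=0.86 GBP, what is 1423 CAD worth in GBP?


Step 1: 1423 CAD × 0.68 = 967.64 EUR
Step 2: 967.64 EUR × 0.86 = 832.17 GBP
Implied rate CAD→GBP = 0.68 × 0.86 = 0.5848
= 832.17 GBP

832.17 GBP


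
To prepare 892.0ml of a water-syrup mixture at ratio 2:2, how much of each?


Total parts = 2 + 2 = 4
water: 892.0 × 2/4 = 446.0ml
syrup: 892.0 × 2/4 = 446.0ml
= 446.0ml and 446.0ml

446.0ml and 446.0ml


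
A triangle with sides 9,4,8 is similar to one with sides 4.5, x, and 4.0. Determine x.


Scale factor = 4.5/9 = 0.5
Missing side = 4 × 0.5
= 2.0

2.0


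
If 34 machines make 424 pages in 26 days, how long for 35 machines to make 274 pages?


Days ∝ work / workers, so d₂ = d₁ × (m₁/m₂) × (w₂/w₁)
Workers factor (inverse): 34/35 ≈ 0.9714
Work factor (direct): 274/424 ≈ 0.6462
d₂ = 26 × 34/35 × 274/424 = (26 × 34 × 274) / (35 × 424) = 242216/14840
≈ 16.32 days

16.32 days


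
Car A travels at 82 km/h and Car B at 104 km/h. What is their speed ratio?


Ratio = 82:104
GCD = 2
Simplified = 41:52
Time ratio (same distance) = 52:41
Speed ratio = 41:52

41:52


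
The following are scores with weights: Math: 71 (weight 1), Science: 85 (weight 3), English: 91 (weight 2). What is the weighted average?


Numerator = 71×1 + 85×3 + 91×2
= 71 + 255 + 182
= 508
Total weight = 6
Weighted avg = 508/6
= 84.67

84.67


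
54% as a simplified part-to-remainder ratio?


54% means 54 parts out of 100; remainder = 46
Part : remainder = 54:46
GCD = 2
= 27:23

27:23


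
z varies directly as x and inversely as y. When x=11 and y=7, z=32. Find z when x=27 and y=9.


z = k·x/y
Solve for k using the known point: k = z·y/x = 32×7/11 = 224/11 ≈ 20.3636
Now evaluate at x=27, y=9:
z = k × 27 / 9 = (224 × 27) / (11 × 9) = 6048/99
≈ 61.0909

61.0909


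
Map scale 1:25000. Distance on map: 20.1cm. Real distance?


Real distance = map distance × scale
= 20.1cm × 25000
= 502500 cm = 5025.0 m
= 5.025 km

5.025 km


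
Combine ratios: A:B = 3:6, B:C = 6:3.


Match B: multiply A:B by 6 → 18:36
Multiply B:C by 6 → 36:18
Combined: 18:36:18
GCD = 18
= 1:2:1

1:2:1


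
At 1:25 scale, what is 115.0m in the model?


Model size = real / scale
= 115.0 / 25
= 4.6000 m

4.6000 m


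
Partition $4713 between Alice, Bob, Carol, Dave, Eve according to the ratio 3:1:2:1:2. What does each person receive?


Total parts = 3 + 1 + 2 + 1 + 2 = 9
Alice: 4713 × 3/9 = 1571.00
Bob: 4713 × 1/9 = 523.67
Carol: 4713 × 2/9 = 1047.33
Dave: 4713 × 1/9 = 523.67
Eve: 4713 × 2/9 = 1047.33
= Alice: $1571.00, Bob: $523.67, Carol: $1047.33, Dave: $523.67, Eve: $1047.33

Alice: $1571.00, Bob: $523.67, Carol: $1047.33, Dave: $523.67, Eve: $1047.33


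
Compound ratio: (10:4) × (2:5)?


Compound ratio = (10×2) : (4×5)
= 20:20
GCD = 20
= 1:1

1:1


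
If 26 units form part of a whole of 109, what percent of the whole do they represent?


Percentage = (part / whole) × 100
= (26 / 109) × 100
≈ 23.85%

23.85%


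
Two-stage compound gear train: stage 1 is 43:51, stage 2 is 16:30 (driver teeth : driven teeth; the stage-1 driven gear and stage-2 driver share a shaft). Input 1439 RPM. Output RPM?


Stage 1: RPM_B = RPM_A × t_A/t_B = 1439 × 43/51 = 61877/51 ≈ 1213.27
B and C share a shaft → RPM_C = RPM_B
Stage 2: RPM_D = RPM_C × t_C/t_D = RPM_A × (t_A×t_C)/(t_B×t_D)
Overall ratio = (43×16)/(51×30) = 688/1530
RPM_D = 1439 × 688/1530 = 990032/1530
≈ 647.08 RPM

647.08 RPM


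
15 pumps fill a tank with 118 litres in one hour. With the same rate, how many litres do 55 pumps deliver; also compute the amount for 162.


Direct proportion: y/x = constant
k = 118/15 ≈ 7.8667
y at x=55: k × 55 = 118 × 55 / 15 = 6490/15 ≈ 432.67
y at x=162: k × 162 = 118 × 162 / 15 = 19116/15 = 1274.40
= 432.67 and 1274.40

432.67 and 1274.40


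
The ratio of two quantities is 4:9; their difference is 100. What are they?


Let A = 4k, B = 9k.
9k - 4k = 100
5k = 100 → k = 100/5 = 20
A = 4×20 = 80, B = 9×20 = 180
= A = 80, B = 180

A = 80, B = 180


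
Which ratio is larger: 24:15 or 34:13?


24/15 = 1.6000
34/13 = 2.6154
1.6000 < 2.6154, so 24:15 is less
= 34:13

34:13


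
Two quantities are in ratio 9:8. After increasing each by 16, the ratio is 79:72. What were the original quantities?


Let A = 9k, B = 8k.
(9k + 16) / (8k + 16) = 79/72
Cross-multiply: 72(9k + 16) = 79(8k + 16)
648k + 1152 = 632k + 1264
648k - 632k = 1264 - 1152
16k = 112
k = 112/16 = 7
A = 9×7 = 63, B = 8×7 = 56
= A = 63, B = 56

A = 63, B = 56


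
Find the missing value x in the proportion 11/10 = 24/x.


Cross multiply: 11 × x = 10 × 24
11x = 240
x = 240 / 11
= 21.82

21.82


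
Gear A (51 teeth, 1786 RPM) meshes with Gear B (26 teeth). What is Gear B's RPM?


Gear ratio = 51:26 = 51:26
RPM_B = RPM_A × (teeth_A / teeth_B)
= 1786 × (51/26)
= 3503.3 RPM

3503.3 RPM


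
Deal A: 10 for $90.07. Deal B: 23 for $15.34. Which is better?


Deal A: $90.07/10 = $9.0070/unit
Deal B: $15.34/23 = $0.6670/unit
B is cheaper per unit
= Deal B

Deal B


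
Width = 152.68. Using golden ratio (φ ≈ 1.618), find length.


φ = (1 + √5) / 2 ≈ 1.618
Length = width × φ = 152.68 × 1.618 = 247.03624
≈ 247.04

247.04


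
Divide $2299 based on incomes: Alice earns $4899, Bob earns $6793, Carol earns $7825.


Total income = 4899 + 6793 + 7825 = $19517
Alice: $2299 × 4899/19517 = $577.08
Bob: $2299 × 6793/19517 = $800.18
Carol: $2299 × 7825/19517 = $921.74
= Alice: $577.08, Bob: $800.18, Carol: $921.74

Alice: $577.08, Bob: $800.18, Carol: $921.74


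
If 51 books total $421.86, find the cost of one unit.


Unit rate = total / quantity
= 421.86 / 51
= $8.27 per unit

$8.27 per unit


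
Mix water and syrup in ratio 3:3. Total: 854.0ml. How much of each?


Total parts = 3 + 3 = 6
water: 854.0 × 3/6 = 427.0ml
syrup: 854.0 × 3/6 = 427.0ml
= 427.0ml and 427.0ml

427.0ml and 427.0ml


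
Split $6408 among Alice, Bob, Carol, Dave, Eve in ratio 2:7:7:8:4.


Total parts = 2 + 7 + 7 + 8 + 4 = 28
Alice: 6408 × 2/28 = 457.71
Bob: 6408 × 7/28 = 1602.00
Carol: 6408 × 7/28 = 1602.00
Dave: 6408 × 8/28 = 1830.86
Eve: 6408 × 4/28 = 915.43
= Alice: $457.71, Bob: $1602.00, Carol: $1602.00, Dave: $1830.86, Eve: $915.43

Alice: $457.71, Bob: $1602.00, Carol: $1602.00, Dave: $1830.86, Eve: $915.43


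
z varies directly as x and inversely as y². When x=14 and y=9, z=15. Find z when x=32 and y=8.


z = k·x/y²
Solve for k using the known point: k = z·y²/x = 15×81/14 = 1215/14 ≈ 86.7857
Now evaluate at x=32, y=8:
z = k × 32 / 64 = (1215 × 32) / (14 × 64) = 38880/896
≈ 43.3929

43.3929


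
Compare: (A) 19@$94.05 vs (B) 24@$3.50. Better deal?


Deal A: $94.05/19 = $4.9500/unit
Deal B: $3.50/24 = $0.1458/unit
B is cheaper per unit
= Deal B

Deal B


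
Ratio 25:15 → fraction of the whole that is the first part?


Total parts = 25 + 15 = 40
First part: 25/40 = 5/8
= 5/8

5/8


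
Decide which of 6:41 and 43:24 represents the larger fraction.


6/41 = 0.1463
43/24 = 1.7917
0.1463 < 1.7917, so 6:41 is less
= 43:24

43:24


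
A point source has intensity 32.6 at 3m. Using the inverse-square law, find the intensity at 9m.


I₁d₁² = I₂d₂²
I₂ = I₁ × (d₁/d₂)²
= 32.6 × (3/9)²
= 32.6 × 9/81
= 293.4/81
≈ 3.6222

3.6222


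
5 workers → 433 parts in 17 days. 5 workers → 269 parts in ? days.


Days ∝ work / workers, so d₂ = d₁ × (m₁/m₂) × (w₂/w₁)
Workers factor (inverse): 5/5 = 1.0000
Work factor (direct): 269/433 ≈ 0.6212
d₂ = 17 × 5/5 × 269/433 = (17 × 5 × 269) / (5 × 433) = 22865/2165
≈ 10.56 days

10.56 days


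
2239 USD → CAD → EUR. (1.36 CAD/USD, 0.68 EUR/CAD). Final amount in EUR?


Step 1: 2239 USD × 1.36 = 3045.04 CAD
Step 2: 3045.04 CAD × 0.68 = 2070.63 EUR
Implied rate USD→EUR = 1.36 × 0.68 = 0.9248
= 2070.63 EUR

2070.63 EUR


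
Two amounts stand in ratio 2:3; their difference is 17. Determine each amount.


Let A = 2k, B = 3k.
3k - 2k = 17
1k = 17 → k = 17/1 = 17
A = 2×17 = 34, B = 3×17 = 51
= A = 34, B = 51

A = 34, B = 51


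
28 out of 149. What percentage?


Percentage = (part / whole) × 100
= (28 / 149) × 100
≈ 18.79%

18.79%


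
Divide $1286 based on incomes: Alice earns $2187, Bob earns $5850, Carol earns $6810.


Total income = 2187 + 5850 + 6810 = $14847
Alice: $1286 × 2187/14847 = $189.43
Bob: $1286 × 5850/14847 = $506.71
Carol: $1286 × 6810/14847 = $589.86
= Alice: $189.43, Bob: $506.71, Carol: $589.86

Alice: $189.43, Bob: $506.71, Carol: $589.86


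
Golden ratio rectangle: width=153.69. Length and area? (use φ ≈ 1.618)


φ = (1 + √5) / 2 ≈ 1.618
Length = width × φ = 153.69 × 1.618 = 248.67042
≈ 248.67
Area = width × length = 153.69 × 248.67042 = 38218.1568498 ≈ 38218.16
= Length: 248.67, Area: 38218.16

Length: 248.67, Area: 38218.16


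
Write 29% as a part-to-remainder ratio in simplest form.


29% means 29 parts out of 100; remainder = 71
Part : remainder = 29:71
GCD = 1
= 29:71

29:71


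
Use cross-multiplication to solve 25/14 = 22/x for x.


Cross multiply: 25 × x = 14 × 22
25x = 308
x = 308 / 25
= 12.32

12.32


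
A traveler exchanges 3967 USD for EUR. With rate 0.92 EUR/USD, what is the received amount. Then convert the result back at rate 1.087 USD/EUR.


Amount × rate = 3967 × 0.92 = 3649.64 EUR
Round-trip: 3649.64 × 1.087 = 3967.16 USD
= 3649.64 EUR, then 3967.16 USD

3649.64 EUR, then 3967.16 USD


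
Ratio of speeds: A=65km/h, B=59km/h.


Ratio = 65:59
GCD = 1
Simplified = 65:59
Time ratio (same distance) = 59:65
Speed ratio = 65:59

65:59


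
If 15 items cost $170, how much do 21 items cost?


Direct proportion: y/x = constant
k = 170/15 ≈ 11.3333
y₂ = k × 21 = 170 × 21 / 15 = 3570/15
= 238.00

238.00


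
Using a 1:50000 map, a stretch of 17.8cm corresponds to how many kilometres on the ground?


Real distance = map distance × scale
= 17.8cm × 50000
= 890000 cm = 8900.0 m
= 8.900 km

8.900 km


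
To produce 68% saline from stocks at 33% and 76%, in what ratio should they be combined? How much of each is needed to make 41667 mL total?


Let x parts of 33% mix with y parts of 76%.
33x + 76y = 68(x + y)
33x + 76y = 68x + 68y
x(33 - 68) = y(68 - 76)
x/y = (76 - 68)/(68 - 33) = 8/35
Simplify: 8:35
Total parts = 43; one part = 41667/43 = 969.00 mL
33% solution: 8×969.00 = 7752.00 mL
76% solution: 35×969.00 = 33915.00 mL
= ratio 8:35; 7752.00 mL and 33915.00 mL

ratio 8:35; 7752.00 mL and 33915.00 mL


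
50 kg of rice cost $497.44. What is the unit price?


Unit rate = total / quantity
= 497.44 / 50
= $9.95 per unit

$9.95 per unit


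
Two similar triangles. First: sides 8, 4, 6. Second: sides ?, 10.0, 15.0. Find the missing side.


Scale factor = 10.0/4 = 2.5
Missing side = 8 × 2.5
= 20.0

20.0


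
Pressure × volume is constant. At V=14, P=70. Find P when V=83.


Inverse proportion: x × y = constant
k = 14 × 70 = 980
y₂ = k / 83 = 980 / 83
= 11.81

11.81


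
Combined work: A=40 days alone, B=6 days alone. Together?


Rate of A = 1/40 per day
Rate of B = 1/6 per day
Combined rate = 1/40 + 1/6 = 46/240 ≈ 0.1917 per day
Days = 1 / combined rate = 240/46
≈ 5.22 days

5.22 days


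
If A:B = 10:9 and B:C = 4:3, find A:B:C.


Match B: multiply A:B by 4 → 40:36
Multiply B:C by 9 → 36:27
Combined: 40:36:27
GCD = 1
= 40:36:27

40:36:27


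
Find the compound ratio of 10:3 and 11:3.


Compound ratio = (10×11) : (3×3)
= 110:9
GCD = 1
= 110:9

110:9


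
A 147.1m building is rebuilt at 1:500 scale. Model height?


Model size = real / scale
= 147.1 / 500
= 0.2942 m

0.2942 m


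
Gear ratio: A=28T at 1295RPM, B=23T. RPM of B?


Gear ratio = 28:23 = 28:23
RPM_B = RPM_A × (teeth_A / teeth_B)
= 1295 × (28/23)
= 1576.5 RPM

1576.5 RPM


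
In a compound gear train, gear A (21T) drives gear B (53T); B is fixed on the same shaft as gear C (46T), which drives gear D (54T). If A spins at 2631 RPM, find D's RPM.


Stage 1: RPM_B = RPM_A × t_A/t_B = 2631 × 21/53 = 55251/53 ≈ 1042.47
B and C share a shaft → RPM_C = RPM_B
Stage 2: RPM_D = RPM_C × t_C/t_D = RPM_A × (t_A×t_C)/(t_B×t_D)
Overall ratio = (21×46)/(53×54) = 966/2862
RPM_D = 2631 × 966/2862 = 2541546/2862
≈ 888.03 RPM

888.03 RPM


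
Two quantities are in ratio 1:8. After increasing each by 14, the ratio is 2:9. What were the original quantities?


Let A = 1k, B = 8k.
(1k + 14) / (8k + 14) = 2/9
Cross-multiply: 9(1k + 14) = 2(8k + 14)
9k + 126 = 16k + 28
9k - 16k = 28 - 126
-7k = -98
k = -98/-7 = 14
A = 1×14 = 14, B = 8×14 = 112
= A = 14, B = 112

A = 14, B = 112


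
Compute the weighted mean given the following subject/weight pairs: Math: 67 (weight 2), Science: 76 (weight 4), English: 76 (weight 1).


Numerator = 67×2 + 76×4 + 76×1
= 134 + 304 + 76
= 514
Total weight = 7
Weighted avg = 514/7
= 73.43

73.43


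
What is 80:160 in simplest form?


GCD(80, 160) = 80
80/80 : 160/80
= 1:2

1:2


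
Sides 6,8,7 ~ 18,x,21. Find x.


Scale factor = 18/6 = 3
Missing side = 8 × 3
= 24.0

24.0


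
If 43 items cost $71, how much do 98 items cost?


Direct proportion: y/x = constant
k = 71/43 ≈ 1.6512
y₂ = k × 98 = 71 × 98 / 43 = 6958/43
≈ 161.81

161.81


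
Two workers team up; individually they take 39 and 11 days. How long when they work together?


Rate of A = 1/39 per day
Rate of B = 1/11 per day
Combined rate = 1/39 + 1/11 = 50/429 ≈ 0.1166 per day
Days = 1 / combined rate = 429/50
= 8.58 days

8.58 days


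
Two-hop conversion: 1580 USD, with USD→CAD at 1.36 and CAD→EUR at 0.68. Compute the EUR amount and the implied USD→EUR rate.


Step 1: 1580 USD × 1.36 = 2148.80 CAD
Step 2: 2148.80 CAD × 0.68 = 1461.18 EUR
Implied rate USD→EUR = 1.36 × 0.68 = 0.9248
= 1461.18 EUR; implied rate 0.9248 EUR/USD

1461.18 EUR; implied rate 0.9248 EUR/USD


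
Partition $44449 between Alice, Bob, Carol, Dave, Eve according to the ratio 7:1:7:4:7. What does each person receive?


Total parts = 7 + 1 + 7 + 4 + 7 = 26
Alice: 44449 × 7/26 = 11967.04
Bob: 44449 × 1/26 = 1709.58
Carol: 44449 × 7/26 = 11967.04
Dave: 44449 × 4/26 = 6838.31
Eve: 44449 × 7/26 = 11967.04
= Alice: $11967.04, Bob: $1709.58, Carol: $11967.04, Dave: $6838.31, Eve: $11967.04

Alice: $11967.04, Bob: $1709.58, Carol: $11967.04, Dave: $6838.31, Eve: $11967.04


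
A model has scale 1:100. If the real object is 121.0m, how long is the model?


Model size = real / scale
= 121.0 / 100
= 1.2100 m

1.2100 m


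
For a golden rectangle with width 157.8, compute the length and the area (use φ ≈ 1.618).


φ = (1 + √5) / 2 ≈ 1.618
Length = width × φ = 157.8 × 1.618 = 255.3204
≈ 255.32
Area = width × length = 157.8 × 255.3204 = 40289.55912 ≈ 40289.56
= Length: 255.32, Area: 40289.56

Length: 255.32, Area: 40289.56


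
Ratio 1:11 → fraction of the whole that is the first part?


Total parts = 1 + 11 = 12
First part: 1/12 = 1/12
= 1/12

1/12


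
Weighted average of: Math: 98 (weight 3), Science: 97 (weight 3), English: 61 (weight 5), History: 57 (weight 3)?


Numerator = 98×3 + 97×3 + 61×5 + 57×3
= 294 + 291 + 305 + 171
= 1061
Total weight = 14
Weighted avg = 1061/14
= 75.79

75.79


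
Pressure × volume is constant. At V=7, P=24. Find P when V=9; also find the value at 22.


Inverse proportion: x × y = constant
k = 7 × 24 = 168
At x=9: k/9 = 18.67
At x=22: k/22 = 7.64
= 18.67 and 7.64

18.67 and 7.64


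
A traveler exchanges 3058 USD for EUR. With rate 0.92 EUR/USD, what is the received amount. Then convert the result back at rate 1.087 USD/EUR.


Amount × rate = 3058 × 0.92 = 2813.36 EUR
Round-trip: 2813.36 × 1.087 = 3058.12 USD
= 2813.36 EUR, then 3058.12 USD

2813.36 EUR, then 3058.12 USD


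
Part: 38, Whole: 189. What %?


Percentage = (part / whole) × 100
= (38 / 189) × 100
≈ 20.11%

20.11%


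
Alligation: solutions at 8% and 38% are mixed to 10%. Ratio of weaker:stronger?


Let x parts of 8% mix with y parts of 38%.
8x + 38y = 10(x + y)
8x + 38y = 10x + 10y
x(8 - 10) = y(10 - 38)
x/y = (38 - 10)/(10 - 8) = 28/2
Simplify: 14:1
= 14:1

14:1


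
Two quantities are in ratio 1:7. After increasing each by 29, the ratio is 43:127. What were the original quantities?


Let A = 1k, B = 7k.
(1k + 29) / (7k + 29) = 43/127
Cross-multiply: 127(1k + 29) = 43(7k + 29)
127k + 3683 = 301k + 1247
127k - 301k = 1247 - 3683
-174k = -2436
k = -2436/-174 = 14
A = 1×14 = 14, B = 7×14 = 98
= A = 14, B = 98

A = 14, B = 98


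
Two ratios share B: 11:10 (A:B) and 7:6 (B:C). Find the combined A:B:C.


Match B: multiply A:B by 7 → 77:70
Multiply B:C by 10 → 70:60
Combined: 77:70:60
GCD = 1
= 77:70:60

77:70:60


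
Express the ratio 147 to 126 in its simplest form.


GCD(147, 126) = 21
147/21 : 126/21
= 7:6

7:6


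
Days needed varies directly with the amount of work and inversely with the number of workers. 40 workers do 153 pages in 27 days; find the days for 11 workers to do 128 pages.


Days ∝ work / workers, so d₂ = d₁ × (m₁/m₂) × (w₂/w₁)
Workers factor (inverse): 40/11 ≈ 3.6364
Work factor (direct): 128/153 ≈ 0.8366
d₂ = 27 × 40/11 × 128/153 = (27 × 40 × 128) / (11 × 153) = 138240/1683
≈ 82.14 days

82.14 days


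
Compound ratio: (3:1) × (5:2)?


Compound ratio = (3×5) : (1×2)
= 15:2
GCD = 1
= 15:2

15:2


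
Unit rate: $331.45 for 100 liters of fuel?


Unit rate = total / quantity
= 331.45 / 100
= $3.31 per unit

$3.31 per unit


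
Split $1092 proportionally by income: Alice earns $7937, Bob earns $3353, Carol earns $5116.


Total income = 7937 + 3353 + 5116 = $16406
Alice: $1092 × 7937/16406 = $528.29
Bob: $1092 × 3353/16406 = $223.18
Carol: $1092 × 5116/16406 = $340.53
= Alice: $528.29, Bob: $223.18, Carol: $340.53

Alice: $528.29, Bob: $223.18, Carol: $340.53


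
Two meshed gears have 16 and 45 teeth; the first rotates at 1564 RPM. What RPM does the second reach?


Gear ratio = 16:45 = 16:45
RPM_B = RPM_A × (teeth_A / teeth_B)
= 1564 × (16/45)
= 556.1 RPM

556.1 RPM


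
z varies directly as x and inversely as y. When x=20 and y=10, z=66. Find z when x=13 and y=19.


z = k·x/y
Solve for k using the known point: k = z·y/x = 66×10/20 = 660/20 = 33.0000
Now evaluate at x=13, y=19:
z = k × 13 / 19 = (660 × 13) / (20 × 19) = 8580/380
≈ 22.5789

22.5789


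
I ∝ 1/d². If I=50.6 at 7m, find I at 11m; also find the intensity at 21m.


I₁d₁² = I₂d₂²
I at 11m = 50.6 × (7/11)² = 50.6 × 49/121 = 2479.4/121 ≈ 20.4909
I at 21m = 50.6 × (7/21)² = 50.6 × 49/441 = 2479.4/441 ≈ 5.6222
= 20.4909 and 5.6222

20.4909 and 5.6222


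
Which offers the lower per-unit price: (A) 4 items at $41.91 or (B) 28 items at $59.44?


Deal A: $41.91/4 = $10.4775/unit
Deal B: $59.44/28 = $2.1229/unit
B is cheaper per unit
= Deal B

Deal B


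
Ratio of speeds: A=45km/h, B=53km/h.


Ratio = 45:53
GCD = 1
Simplified = 45:53
Time ratio (same distance) = 53:45
Speed ratio = 45:53

45:53


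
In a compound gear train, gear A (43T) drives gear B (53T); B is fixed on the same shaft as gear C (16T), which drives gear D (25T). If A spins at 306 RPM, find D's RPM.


Stage 1: RPM_B = RPM_A × t_A/t_B = 306 × 43/53 = 13158/53 ≈ 248.26
B and C share a shaft → RPM_C = RPM_B
Stage 2: RPM_D = RPM_C × t_C/t_D = RPM_A × (t_A×t_C)/(t_B×t_D)
Overall ratio = (43×16)/(53×25) = 688/1325
RPM_D = 306 × 688/1325 = 210528/1325
≈ 158.89 RPM

158.89 RPM


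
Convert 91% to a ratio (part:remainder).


91% means 91 parts out of 100; remainder = 9
Part : remainder = 91:9
GCD = 1
= 91:9

91:9


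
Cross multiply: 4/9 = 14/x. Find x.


Cross multiply: 4 × x = 9 × 14
4x = 126
x = 126 / 4
= 31.50

31.50


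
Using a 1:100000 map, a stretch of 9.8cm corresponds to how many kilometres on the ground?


Real distance = map distance × scale
= 9.8cm × 100000
= 980000 cm = 9800.0 m
= 9.800 km

9.800 km


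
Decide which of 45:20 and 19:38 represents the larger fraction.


45/20 = 2.2500
19/38 = 0.5000
2.2500 > 0.5000, so 45:20 is greater
= 45:20

45:20


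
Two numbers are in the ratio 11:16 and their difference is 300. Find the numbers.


Let A = 11k, B = 16k.
16k - 11k = 300
5k = 300 → k = 300/5 = 60
A = 11×60 = 660, B = 16×60 = 960
= A = 660, B = 960

A = 660, B = 960


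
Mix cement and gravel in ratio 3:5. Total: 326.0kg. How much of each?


Total parts = 3 + 5 = 8
cement: 326.0 × 3/8 = 122.3kg
gravel: 326.0 × 5/8 = 203.8kg
= 122.3kg and 203.8kg

122.3kg and 203.8kg


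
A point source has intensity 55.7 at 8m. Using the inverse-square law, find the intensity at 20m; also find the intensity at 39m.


I₁d₁² = I₂d₂²
I at 20m = 55.7 × (8/20)² = 55.7 × 64/400 = 3564.8/400 = 8.9120
I at 39m = 55.7 × (8/39)² = 55.7 × 64/1521 = 3564.8/1521 ≈ 2.3437
= 8.9120 and 2.3437

8.9120 and 2.3437


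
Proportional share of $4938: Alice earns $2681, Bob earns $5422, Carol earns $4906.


Total income = 2681 + 5422 + 4906 = $13009
Alice: $4938 × 2681/13009 = $1017.66
Bob: $4938 × 5422/13009 = $2058.10
Carol: $4938 × 4906/13009 = $1862.24
= Alice: $1017.66, Bob: $2058.10, Carol: $1862.24

Alice: $1017.66, Bob: $2058.10, Carol: $1862.24


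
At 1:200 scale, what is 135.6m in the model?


Model size = real / scale
= 135.6 / 200
= 0.6780 m

0.6780 m


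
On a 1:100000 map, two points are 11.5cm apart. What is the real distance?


Real distance = map distance × scale
= 11.5cm × 100000
= 1150000 cm = 11500.0 m
= 11.500 km

11.500 km


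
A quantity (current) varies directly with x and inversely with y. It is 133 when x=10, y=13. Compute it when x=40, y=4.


z = k·x/y
Solve for k using the known point: k = z·y/x = 133×13/10 = 1729/10 = 172.9000
Now evaluate at x=40, y=4:
z = k × 40 / 4 = (1729 × 40) / (10 × 4) = 69160/40
= 1729.0000

1729.0000


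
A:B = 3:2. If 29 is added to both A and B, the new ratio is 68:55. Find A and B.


Let A = 3k, B = 2k.
(3k + 29) / (2k + 29) = 68/55
Cross-multiply: 55(3k + 29) = 68(2k + 29)
165k + 1595 = 136k + 1972
165k - 136k = 1972 - 1595
29k = 377
k = 377/29 = 13
A = 3×13 = 39, B = 2×13 = 26
= A = 39, B = 26

A = 39, B = 26


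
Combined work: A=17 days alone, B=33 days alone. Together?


Rate of A = 1/17 per day
Rate of B = 1/33 per day
Combined rate = 1/17 + 1/33 = 50/561 ≈ 0.0891 per day
Days = 1 / combined rate = 561/50
= 11.22 days

11.22 days


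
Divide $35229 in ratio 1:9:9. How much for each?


Total parts = 1 + 9 + 9 = 19
Part 1: 35229 × 1/19 = 1854.16
Part 2: 35229 × 9/19 = 16687.42
Part 3: 35229 × 9/19 = 16687.42
= Part 1: $1854.16, Part 2: $16687.42, Part 3: $16687.42

Part 1: $1854.16, Part 2: $16687.42, Part 3: $16687.42


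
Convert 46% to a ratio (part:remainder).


46% means 46 parts out of 100; remainder = 54
Part : remainder = 46:54
GCD = 2
= 23:27

23:27


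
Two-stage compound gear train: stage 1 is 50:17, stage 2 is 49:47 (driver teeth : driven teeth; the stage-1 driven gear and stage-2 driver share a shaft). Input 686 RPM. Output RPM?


Stage 1: RPM_B = RPM_A × t_A/t_B = 686 × 50/17 = 34300/17 ≈ 2017.65
B and C share a shaft → RPM_C = RPM_B
Stage 2: RPM_D = RPM_C × t_C/t_D = RPM_A × (t_A×t_C)/(t_B×t_D)
Overall ratio = (50×49)/(17×47) = 2450/799
RPM_D = 686 × 2450/799 = 1680700/799
≈ 2103.50 RPM

2103.50 RPM


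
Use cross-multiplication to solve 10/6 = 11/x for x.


Cross multiply: 10 × x = 6 × 11
10x = 66
x = 66 / 10
= 6.60

6.60


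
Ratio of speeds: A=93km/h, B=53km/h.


Ratio = 93:53
GCD = 1
Simplified = 93:53
Time ratio (same distance) = 53:93
Speed ratio = 93:53

93:53


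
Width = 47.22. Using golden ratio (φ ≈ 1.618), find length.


φ = (1 + √5) / 2 ≈ 1.618
Length = width × φ = 47.22 × 1.618 = 76.40196
≈ 76.40

76.40


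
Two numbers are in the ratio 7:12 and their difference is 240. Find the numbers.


Let A = 7k, B = 12k.
12k - 7k = 240
5k = 240 → k = 240/5 = 48
A = 7×48 = 336, B = 12×48 = 576
= A = 336, B = 576

A = 336, B = 576


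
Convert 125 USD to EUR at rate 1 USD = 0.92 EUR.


Amount × rate = 125 × 0.92
= 115.00 EUR

115.00 EUR


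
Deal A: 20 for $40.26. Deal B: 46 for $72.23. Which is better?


Deal A: $40.26/20 = $2.0130/unit
Deal B: $72.23/46 = $1.5702/unit
B is cheaper per unit
= Deal B

Deal B


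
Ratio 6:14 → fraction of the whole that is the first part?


Total parts = 6 + 14 = 20
First part: 6/20 = 3/10
= 3/10

3/10


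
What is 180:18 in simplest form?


GCD(180, 18) = 18
180/18 : 18/18
= 10:1

10:1


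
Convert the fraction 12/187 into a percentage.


Percentage = (part / whole) × 100
= (12 / 187) × 100
≈ 6.42%

6.42%


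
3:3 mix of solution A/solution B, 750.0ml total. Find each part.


Total parts = 3 + 3 = 6
solution A: 750.0 × 3/6 = 375.0ml
solution B: 750.0 × 3/6 = 375.0ml
= 375.0ml and 375.0ml

375.0ml and 375.0ml


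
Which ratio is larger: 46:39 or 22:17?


46/39 = 1.1795
22/17 = 1.2941
1.1795 < 1.2941, so 46:39 is less
= 22:17

22:17


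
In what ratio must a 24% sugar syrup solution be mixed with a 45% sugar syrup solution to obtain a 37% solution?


Let x parts of 24% mix with y parts of 45%.
24x + 45y = 37(x + y)
24x + 45y = 37x + 37y
x(24 - 37) = y(37 - 45)
x/y = (45 - 37)/(37 - 24) = 8/13
Simplify: 8:13
= 8:13

8:13


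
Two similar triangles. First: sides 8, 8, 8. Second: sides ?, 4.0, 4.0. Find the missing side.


Scale factor = 4.0/8 = 0.5
Missing side = 8 × 0.5
= 4.0

4.0


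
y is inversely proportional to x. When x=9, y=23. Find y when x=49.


Inverse proportion: x × y = constant
k = 9 × 23 = 207
y₂ = k / 49 = 207 / 49
= 4.22

4.22


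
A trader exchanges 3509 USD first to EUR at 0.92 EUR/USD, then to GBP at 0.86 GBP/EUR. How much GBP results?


Step 1: 3509 USD × 0.92 = 3228.28 EUR
Step 2: 3228.28 EUR × 0.86 = 2776.32 GBP
Implied rate USD→GBP = 0.92 × 0.86 = 0.7912
= 2776.32 GBP

2776.32 GBP


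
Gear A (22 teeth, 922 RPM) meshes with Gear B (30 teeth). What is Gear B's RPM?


Gear ratio = 22:30 = 11:15
RPM_B = RPM_A × (teeth_A / teeth_B)
= 922 × (22/30)
= 676.1 RPM

676.1 RPM


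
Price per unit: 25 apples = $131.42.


Unit rate = total / quantity
= 131.42 / 25
= $5.26 per unit

$5.26 per unit


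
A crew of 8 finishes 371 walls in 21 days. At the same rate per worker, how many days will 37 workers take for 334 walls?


Days ∝ work / workers, so d₂ = d₁ × (m₁/m₂) × (w₂/w₁)
Workers factor (inverse): 8/37 ≈ 0.2162
Work factor (direct): 334/371 ≈ 0.9003
d₂ = 21 × 8/37 × 334/371 = (21 × 8 × 334) / (37 × 371) = 56112/13727
≈ 4.09 days

4.09 days


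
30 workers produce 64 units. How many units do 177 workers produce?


Direct proportion: y/x = constant
k = 64/30 ≈ 2.1333
y₂ = k × 177 = 64 × 177 / 30 = 11328/30
= 377.60

377.60


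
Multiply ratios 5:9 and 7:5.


Compound ratio = (5×7) : (9×5)
= 35:45
GCD = 5
= 7:9

7:9


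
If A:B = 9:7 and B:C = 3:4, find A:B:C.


Match B: multiply A:B by 3 → 27:21
Multiply B:C by 7 → 21:28
Combined: 27:21:28
GCD = 1
= 27:21:28

27:21:28


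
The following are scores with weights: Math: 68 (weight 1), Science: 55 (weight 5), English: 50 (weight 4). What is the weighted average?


Numerator = 68×1 + 55×5 + 50×4
= 68 + 275 + 200
= 543
Total weight = 10
Weighted avg = 543/10
= 54.30

54.30


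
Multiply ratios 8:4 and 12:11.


Compound ratio = (8×12) : (4×11)
= 96:44
GCD = 4
= 24:11

24:11


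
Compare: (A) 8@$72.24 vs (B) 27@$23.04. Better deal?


Deal A: $72.24/8 = $9.0300/unit
Deal B: $23.04/27 = $0.8533/unit
B is cheaper per unit
= Deal B

Deal B


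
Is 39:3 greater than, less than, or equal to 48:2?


39/3 = 13.0000
48/2 = 24.0000
13.0000 < 24.0000, so 39:3 is less
= less than

less than


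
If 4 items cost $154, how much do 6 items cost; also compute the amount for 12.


Direct proportion: y/x = constant
k = 154/4 = 38.5000
y at x=6: k × 6 = 154 × 6 / 4 = 924/4 = 231.00
y at x=12: k × 12 = 154 × 12 / 4 = 1848/4 = 462.00
= 231.00 and 462.00

231.00 and 462.00


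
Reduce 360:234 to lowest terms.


GCD(360, 234) = 18
360/18 : 234/18
= 20:13

20:13


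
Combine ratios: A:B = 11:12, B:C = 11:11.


Match B: multiply A:B by 11 → 121:132
Multiply B:C by 12 → 132:132
Combined: 121:132:132
GCD = 11
= 11:12:12

11:12:12


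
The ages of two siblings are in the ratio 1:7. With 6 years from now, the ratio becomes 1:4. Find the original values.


Let A = 1k, B = 7k.
(1k + 6) / (7k + 6) = 1/4
Cross-multiply: 4(1k + 6) = 1(7k + 6)
4k + 24 = 7k + 6
4k - 7k = 6 - 24
-3k = -18
k = -18/-3 = 6
A = 1×6 = 6, B = 7×6 = 42
= A = 6, B = 42

A = 6, B = 42


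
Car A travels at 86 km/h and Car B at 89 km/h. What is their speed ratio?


Ratio = 86:89
GCD = 1
Simplified = 86:89
Time ratio (same distance) = 89:86
Speed ratio = 86:89

86:89


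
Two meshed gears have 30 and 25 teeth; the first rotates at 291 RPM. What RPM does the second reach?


Gear ratio = 30:25 = 6:5
RPM_B = RPM_A × (teeth_A / teeth_B)
= 291 × (30/25)
= 349.2 RPM

349.2 RPM


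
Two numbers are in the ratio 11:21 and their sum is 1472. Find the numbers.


Let A = 11k, B = 21k.
11k + 21k = 1472
32k = 1472 → k = 1472/32 = 46
A = 11×46 = 506, B = 21×46 = 966
= A = 506, B = 966

A = 506, B = 966


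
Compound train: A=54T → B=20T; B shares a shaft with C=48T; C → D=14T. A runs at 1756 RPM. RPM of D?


Stage 1: RPM_B = RPM_A × t_A/t_B = 1756 × 54/20 = 94824/20 = 4741.20
B and C share a shaft → RPM_C = RPM_B
Stage 2: RPM_D = RPM_C × t_C/t_D = RPM_A × (t_A×t_C)/(t_B×t_D)
Overall ratio = (54×48)/(20×14) = 2592/280
RPM_D = 1756 × 2592/280 = 4551552/280
≈ 16255.54 RPM

16255.54 RPM


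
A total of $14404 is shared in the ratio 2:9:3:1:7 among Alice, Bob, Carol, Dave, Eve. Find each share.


Total parts = 2 + 9 + 3 + 1 + 7 = 22
Alice: 14404 × 2/22 = 1309.45
Bob: 14404 × 9/22 = 5892.55
Carol: 14404 × 3/22 = 1964.18
Dave: 14404 × 1/22 = 654.73
Eve: 14404 × 7/22 = 4583.09
= Alice: $1309.45, Bob: $5892.55, Carol: $1964.18, Dave: $654.73, Eve: $4583.09

Alice: $1309.45, Bob: $5892.55, Carol: $1964.18, Dave: $654.73, Eve: $4583.09


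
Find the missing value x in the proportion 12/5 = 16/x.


Cross multiply: 12 × x = 5 × 16
12x = 80
x = 80 / 12
= 6.67

6.67


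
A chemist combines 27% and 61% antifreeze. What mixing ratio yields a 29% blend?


Let x parts of 27% mix with y parts of 61%.
27x + 61y = 29(x + y)
27x + 61y = 29x + 29y
x(27 - 29) = y(29 - 61)
x/y = (61 - 29)/(29 - 27) = 32/2
Simplify: 16:1
= 16:1

16:1


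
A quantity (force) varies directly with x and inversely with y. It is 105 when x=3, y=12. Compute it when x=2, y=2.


z = k·x/y
Solve for k using the known point: k = z·y/x = 105×12/3 = 1260/3 = 420.0000
Now evaluate at x=2, y=2:
z = k × 2 / 2 = (1260 × 2) / (3 × 2) = 2520/6
= 420.0000

420.0000


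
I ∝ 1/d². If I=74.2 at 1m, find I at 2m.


I₁d₁² = I₂d₂²
I₂ = I₁ × (d₁/d₂)²
= 74.2 × (1/2)²
= 74.2 × 1/4
= 74.2/4
= 18.5500

18.5500


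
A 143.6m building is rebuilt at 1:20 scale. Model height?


Model size = real / scale
= 143.6 / 20
= 7.1800 m

7.1800 m


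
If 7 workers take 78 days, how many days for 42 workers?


Inverse proportion: x × y = constant
k = 7 × 78 = 546
y₂ = k / 42 = 546 / 42
= 13.00

13.00


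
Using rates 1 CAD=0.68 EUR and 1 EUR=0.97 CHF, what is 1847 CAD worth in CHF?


Step 1: 1847 CAD × 0.68 = 1255.96 EUR
Step 2: 1255.96 EUR × 0.97 = 1218.28 CHF
Implied rate CAD→CHF = 0.68 × 0.97 = 0.6596
= 1218.28 CHF

1218.28 CHF


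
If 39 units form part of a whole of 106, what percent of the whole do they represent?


Percentage = (part / whole) × 100
= (39 / 106) × 100
≈ 36.79%

36.79%


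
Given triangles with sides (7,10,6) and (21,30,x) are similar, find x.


Scale factor = 21/7 = 3
Missing side = 6 × 3
= 18.0

18.0


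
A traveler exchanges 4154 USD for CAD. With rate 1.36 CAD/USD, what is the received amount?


Amount × rate = 4154 × 1.36
= 5649.44 CAD

5649.44 CAD


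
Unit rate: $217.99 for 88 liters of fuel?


Unit rate = total / quantity
= 217.99 / 88
= $2.48 per unit

$2.48 per unit


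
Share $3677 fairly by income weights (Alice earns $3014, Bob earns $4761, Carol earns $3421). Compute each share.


Total income = 3014 + 4761 + 3421 = $11196
Alice: $3677 × 3014/11196 = $989.86
Bob: $3677 × 4761/11196 = $1563.61
Carol: $3677 × 3421/11196 = $1123.53
= Alice: $989.86, Bob: $1563.61, Carol: $1123.53

Alice: $989.86, Bob: $1563.61, Carol: $1123.53


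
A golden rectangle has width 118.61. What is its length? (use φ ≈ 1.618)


φ = (1 + √5) / 2 ≈ 1.618
Length = width × φ = 118.61 × 1.618 = 191.91098
≈ 191.91

191.91


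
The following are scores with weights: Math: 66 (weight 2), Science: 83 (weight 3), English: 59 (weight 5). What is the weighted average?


Numerator = 66×2 + 83×3 + 59×5
= 132 + 249 + 295
= 676
Total weight = 10
Weighted avg = 676/10
= 67.60

67.60


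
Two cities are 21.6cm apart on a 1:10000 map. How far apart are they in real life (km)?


Real distance = map distance × scale
= 21.6cm × 10000
= 216000 cm = 2160.0 m
= 2.160 km

2.160 km


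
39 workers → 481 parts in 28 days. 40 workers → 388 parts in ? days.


Days ∝ work / workers, so d₂ = d₁ × (m₁/m₂) × (w₂/w₁)
Workers factor (inverse): 39/40 = 0.9750
Work factor (direct): 388/481 ≈ 0.8067
d₂ = 28 × 39/40 × 388/481 = (28 × 39 × 388) / (40 × 481) = 423696/19240
≈ 22.02 days

22.02 days


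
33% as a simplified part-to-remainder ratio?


33% means 33 parts out of 100; remainder = 67
Part : remainder = 33:67
GCD = 1
= 33:67

33:67


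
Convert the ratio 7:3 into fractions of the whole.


Total parts = 7 + 3 = 10
First part: 7/10 = 7/10
Second part: 3/10 = 3/10
= 7/10 and 3/10

7/10 and 3/10


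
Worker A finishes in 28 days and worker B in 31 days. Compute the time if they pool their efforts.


Rate of A = 1/28 per day
Rate of B = 1/31 per day
Combined rate = 1/28 + 1/31 = 59/868 ≈ 0.0680 per day
Days = 1 / combined rate = 868/59
≈ 14.71 days

14.71 days


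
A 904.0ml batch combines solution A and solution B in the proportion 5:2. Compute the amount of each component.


Total parts = 5 + 2 = 7
solution A: 904.0 × 5/7 = 645.7ml
solution B: 904.0 × 2/7 = 258.3ml
= 645.7ml and 258.3ml

645.7ml and 258.3ml


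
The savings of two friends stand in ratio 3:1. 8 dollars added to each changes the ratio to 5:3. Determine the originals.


Let A = 3k, B = 1k.
(3k + 8) / (1k + 8) = 5/3
Cross-multiply: 3(3k + 8) = 5(1k + 8)
9k + 24 = 5k + 40
9k - 5k = 40 - 24
4k = 16
k = 16/4 = 4
A = 3×4 = 12, B = 1×4 = 4
= A = 12, B = 4

A = 12, B = 4


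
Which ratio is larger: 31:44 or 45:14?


31/44 = 0.7045
45/14 = 3.2143
0.7045 < 3.2143, so 31:44 is less
= 45:14

45:14
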